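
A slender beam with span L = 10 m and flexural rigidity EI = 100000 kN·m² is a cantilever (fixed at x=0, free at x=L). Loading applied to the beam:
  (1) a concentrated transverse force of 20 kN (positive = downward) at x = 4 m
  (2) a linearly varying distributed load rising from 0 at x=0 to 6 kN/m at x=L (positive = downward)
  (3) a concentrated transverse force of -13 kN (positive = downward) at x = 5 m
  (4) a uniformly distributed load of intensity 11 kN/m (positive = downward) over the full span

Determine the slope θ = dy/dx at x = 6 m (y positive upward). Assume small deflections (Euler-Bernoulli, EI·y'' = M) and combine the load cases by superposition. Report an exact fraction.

θ(6) = -24059/1000000 rad

Load 1 — point force P=20 kN at a=4 m (b=L-a=6):
  θ_1 = -Pa²/(2EI)  [x>a] = -20·4²/(2·100000) = -1/625 rad
Load 2 — triangular load w₀=6 kN/m (0→w₀ over full span):
  θ_2 = (w₀Lx²/4-w₀L²x/3-w₀x⁴/(24L))/EI = (6·10·6²/4-6·10²·6/3-6·6⁴/(24·10))/100000 = -1731/250000 rad
Load 3 — point force P=-13 kN at a=5 m (b=L-a=5):
  θ_3 = -Pa²/(2EI)  [x>a] = -(-13)·5²/(2·100000) = 13/8000 rad
Load 4 — uniform load w=11 kN/m over full span:
  θ_4 = -wx(x²-3Lx+3L²)/(6EI) = -11·6·(6²-3·10·6+3·10²)/(6·100000) = -429/25000 rad
Superposition: θ = Σ θ_i = -24059/1000000 rad ≈ -0.024059 rad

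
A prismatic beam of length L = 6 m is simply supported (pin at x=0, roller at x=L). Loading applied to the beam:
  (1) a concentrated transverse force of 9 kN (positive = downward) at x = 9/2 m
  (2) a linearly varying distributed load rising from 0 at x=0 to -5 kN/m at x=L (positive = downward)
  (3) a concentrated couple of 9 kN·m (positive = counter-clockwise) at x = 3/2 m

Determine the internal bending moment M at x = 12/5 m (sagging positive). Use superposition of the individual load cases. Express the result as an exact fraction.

Load 1 — point force P=9 kN at a=9/2 m (b=L-a=3/2):
  M_1 = Pbx/L  [x≤a] = 9·(3/2)·(12/5)/6 = 27/5 kN·m
Load 2 — triangular load w₀=-5 kN/m (0→w₀ over full span):
  M_2 = w₀Lx/6 - w₀x³/(6L) = (-5)·6·(12/5)/6 - (-5)·(12/5)³/(6·6) = -252/25 kN·m
Load 3 — applied couple M₀=9 kN·m at a=3/2 m (b=L-a=9/2):
  M_3 = M₀x/L - M₀  [x>a] = 9·(12/5)/6 - 9 = -27/5 kN·m
Superposition: M = Σ M_i = -252/25 kN·m ≈ -10.080000 kN·m

M(12/5) = -252/25 kN·m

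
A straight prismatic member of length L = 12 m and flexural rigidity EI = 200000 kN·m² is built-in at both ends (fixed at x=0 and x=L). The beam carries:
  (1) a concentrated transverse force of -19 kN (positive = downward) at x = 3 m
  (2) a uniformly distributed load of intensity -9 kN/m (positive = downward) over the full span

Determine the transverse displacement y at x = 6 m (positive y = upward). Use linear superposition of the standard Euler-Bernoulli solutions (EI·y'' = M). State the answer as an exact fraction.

Load 1 — point force P=-19 kN at a=3 m (b=L-a=9):
  y_1 = -Pa²(L-x)²(3bL-(3b+a)(L-x))/(6L³EI)  [x>a] = -(-19)·3²·(12-6)²·(3·9·12-(3·9+3)·(12-6))/(6·12³·200000) = 171/400000 m
Load 2 — uniform load w=-9 kN/m over full span:
  y_2 = -wx²(L-x)²/(24EI) = -(-9)·6²·(12-6)²/(24·200000) = 243/100000 m
Superposition: y = Σ y_i = 1143/400000 m ≈ 0.002857 m

y(6) = 1143/400000 m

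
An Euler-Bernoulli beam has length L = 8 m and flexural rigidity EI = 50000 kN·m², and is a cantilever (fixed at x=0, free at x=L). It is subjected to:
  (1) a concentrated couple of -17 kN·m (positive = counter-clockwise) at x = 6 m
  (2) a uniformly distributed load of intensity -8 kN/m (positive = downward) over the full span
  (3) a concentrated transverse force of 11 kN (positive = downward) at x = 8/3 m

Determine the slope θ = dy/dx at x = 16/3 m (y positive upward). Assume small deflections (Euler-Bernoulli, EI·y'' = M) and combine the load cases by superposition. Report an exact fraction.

Load 1 — applied couple M₀=-17 kN·m at a=6 m (b=L-a=2):
  θ_1 = M₀x/EI  [x≤a] = (-17)·(16/3)/50000 = -17/9375 rad
Load 2 — uniform load w=-8 kN/m over full span:
  θ_2 = -wx(x²-3Lx+3L²)/(6EI) = -(-8)·(16/3)·((16/3)²-3·8·(16/3)+3·8²)/(6·50000) = 3328/253125 rad
Load 3 — point force P=11 kN at a=8/3 m (b=L-a=16/3):
  θ_3 = -Pa²/(2EI)  [x>a] = -11·(8/3)²/(2·50000) = -22/28125 rad
Superposition: θ = Σ θ_i = 2671/253125 rad ≈ 0.010552 rad

θ(16/3) = 2671/253125 rad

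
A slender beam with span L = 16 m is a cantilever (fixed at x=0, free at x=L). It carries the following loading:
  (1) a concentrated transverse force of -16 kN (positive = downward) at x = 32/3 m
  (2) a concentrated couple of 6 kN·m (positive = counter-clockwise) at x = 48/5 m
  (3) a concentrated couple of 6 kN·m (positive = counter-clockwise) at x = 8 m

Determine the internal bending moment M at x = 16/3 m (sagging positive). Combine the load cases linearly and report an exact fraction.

M(16/3) = 292/3 kN·m

Load 1 — point force P=-16 kN at a=32/3 m (b=L-a=16/3):
  M_1 = -P(a-x)  [x≤a] = -(-16)·((32/3)-(16/3)) = 256/3 kN·m
Load 2 — applied couple M₀=6 kN·m at a=48/5 m (b=L-a=32/5):
  M_2 = M₀  [x≤a] = 6 = 6 kN·m
Load 3 — applied couple M₀=6 kN·m at a=8 m (b=L-a=8):
  M_3 = M₀  [x≤a] = 6 = 6 kN·m
Superposition: M = Σ M_i = 292/3 kN·m ≈ 97.333333 kN·m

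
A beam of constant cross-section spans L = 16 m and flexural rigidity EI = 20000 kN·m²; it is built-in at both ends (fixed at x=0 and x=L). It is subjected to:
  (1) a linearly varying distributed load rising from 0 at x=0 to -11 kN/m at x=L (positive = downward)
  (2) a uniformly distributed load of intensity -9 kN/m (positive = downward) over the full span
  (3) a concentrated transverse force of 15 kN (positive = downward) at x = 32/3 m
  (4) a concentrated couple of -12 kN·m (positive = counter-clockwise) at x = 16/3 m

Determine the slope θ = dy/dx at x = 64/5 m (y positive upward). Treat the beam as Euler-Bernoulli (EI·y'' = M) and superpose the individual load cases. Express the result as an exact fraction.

Load 1 — triangular load w₀=-11 kN/m (0→w₀ over full span):
  θ_1 = -w₀(2x(L-x)(L-2x)(x+2L)+x²(L-x)²)/(120LEI) = -(-11)·(2·(64/5)·(16-(64/5))·(16-2·(64/5))·((64/5)+2·16)+(64/5)²·(16-(64/5))²)/(120·16·20000) = -11264/1171875 rad
Load 2 — uniform load w=-9 kN/m over full span:
  θ_2 = -wx(L-x)(L-2x)/(12EI) = -(-9)·(64/5)·(16-(64/5))·(16-2·(64/5))/(12·20000) = -1152/78125 rad
Load 3 — point force P=15 kN at a=32/3 m (b=L-a=16/3):
  θ_3 = Pa²(L-x)(2bL-(3b+a)(L-x))/(2L³EI)  [x>a] = 15·(32/3)²·(16-(64/5))·(2·(16/3)·16-(3·(16/3)+(32/3))·(16-(64/5)))/(2·16³·20000) = 16/5625 rad
Load 4 — applied couple M₀=-12 kN·m at a=16/3 m (b=L-a=32/3):
  θ_4 = (R_Ax²/2 - M_Ax - M₀(x-a))/EI  [x>a] with R_A=-1, M_A=0 = ((-1)·(64/5)²/2 - 0·(64/5) - (-12)·((64/5)-(16/3)))/20000 = 6/15625 rad
Superposition: θ = Σ θ_i = -74282/3515625 rad ≈ -0.021129 rad

θ(64/5) = -74282/3515625 rad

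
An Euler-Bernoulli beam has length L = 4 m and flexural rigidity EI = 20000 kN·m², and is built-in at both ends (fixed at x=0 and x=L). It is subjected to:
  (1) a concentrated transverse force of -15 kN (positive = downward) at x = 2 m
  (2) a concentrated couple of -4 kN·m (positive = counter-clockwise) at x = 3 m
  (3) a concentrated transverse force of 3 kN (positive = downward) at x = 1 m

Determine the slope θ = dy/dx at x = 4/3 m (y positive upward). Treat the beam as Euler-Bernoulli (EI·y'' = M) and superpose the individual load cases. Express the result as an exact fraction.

Load 1 — point force P=-15 kN at a=2 m (b=L-a=2):
  θ_1 = -Pb²x(2aL-(3a+b)x)/(2L³EI)  [x≤a] = -(-15)·2²·(4/3)·(2·2·4-(3·2+2)·(4/3))/(2·4³·20000) = 1/6000 rad
Load 2 — applied couple M₀=-4 kN·m at a=3 m (b=L-a=1):
  θ_2 = (R_Ax²/2 - M_Ax)/EI  [x≤a] with R_A=-9/8, M_A=-5/4 = ((-9/8)·(4/3)²/2 - (-5/4)·(4/3))/20000 = 1/30000 rad
Load 3 — point force P=3 kN at a=1 m (b=L-a=3):
  θ_3 = Pa²(L-x)(2bL-(3b+a)(L-x))/(2L³EI)  [x>a] = 3·1²·(4-(4/3))·(2·3·4-(3·3+1)·(4-(4/3)))/(2·4³·20000) = -1/120000 rad
Superposition: θ = Σ θ_i = 23/120000 rad ≈ 0.000192 rad

θ(4/3) = 23/120000 rad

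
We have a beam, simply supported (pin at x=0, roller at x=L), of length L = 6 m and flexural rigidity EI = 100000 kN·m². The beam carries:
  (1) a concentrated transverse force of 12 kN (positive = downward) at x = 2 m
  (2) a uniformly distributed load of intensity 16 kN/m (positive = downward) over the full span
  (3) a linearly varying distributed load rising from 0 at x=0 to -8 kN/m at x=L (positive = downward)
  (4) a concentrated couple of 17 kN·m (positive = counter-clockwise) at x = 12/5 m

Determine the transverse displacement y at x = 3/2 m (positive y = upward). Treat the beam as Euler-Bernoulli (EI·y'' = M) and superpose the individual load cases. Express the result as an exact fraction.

y(3/2) = -285211/160000000 m

Load 1 — point force P=12 kN at a=2 m (b=L-a=4):
  y_1 = -Pbx(L²-b²-x²)/(6LEI)  [x≤a] = -12·4·(3/2)·(6²-4²-(3/2)²)/(6·6·100000) = -71/200000 m
Load 2 — uniform load w=16 kN/m over full span:
  y_2 = -wx(L³-2Lx²+x³)/(24EI) = -16·(3/2)·(6³-2·6·(3/2)²+(3/2)³)/(24·100000) = -1539/800000 m
Load 3 — triangular load w₀=-8 kN/m (0→w₀ over full span):
  y_3 = -w₀x(7L⁴-10L²x²+3x⁴)/(360LEI) = -(-8)·(3/2)·(7·6⁴-10·6²·(3/2)²+3·(3/2)⁴)/(360·6·100000) = 2943/6400000 m
Load 4 — applied couple M₀=17 kN·m at a=12/5 m (b=L-a=18/5):
  y_4 = (M₀x³/(6L)+C₁x)/EI  [x≤a] with C₁=M₀(3b²-L²)/(6L)=34/25 = (17·(3/2)³/(6·6)+(34/25)·(3/2))/100000 = 2907/80000000 m
Superposition: y = Σ y_i = -285211/160000000 m ≈ -0.001783 m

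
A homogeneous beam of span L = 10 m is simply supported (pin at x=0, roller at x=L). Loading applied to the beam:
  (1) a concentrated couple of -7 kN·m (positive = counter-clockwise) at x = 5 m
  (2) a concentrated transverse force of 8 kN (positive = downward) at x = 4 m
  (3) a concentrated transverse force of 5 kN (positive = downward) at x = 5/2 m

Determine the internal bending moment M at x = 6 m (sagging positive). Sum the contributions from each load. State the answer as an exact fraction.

M(6) = 103/5 kN·m

Load 1 — applied couple M₀=-7 kN·m at a=5 m (b=L-a=5):
  M_1 = M₀x/L - M₀  [x>a] = (-7)·6/10 - (-7) = 14/5 kN·m
Load 2 — point force P=8 kN at a=4 m (b=L-a=6):
  M_2 = Pa(L-x)/L  [x>a] = 8·4·(10-6)/10 = 64/5 kN·m
Load 3 — point force P=5 kN at a=5/2 m (b=L-a=15/2):
  M_3 = Pa(L-x)/L  [x>a] = 5·(5/2)·(10-6)/10 = 5 kN·m
Superposition: M = Σ M_i = 103/5 kN·m ≈ 20.600000 kN·m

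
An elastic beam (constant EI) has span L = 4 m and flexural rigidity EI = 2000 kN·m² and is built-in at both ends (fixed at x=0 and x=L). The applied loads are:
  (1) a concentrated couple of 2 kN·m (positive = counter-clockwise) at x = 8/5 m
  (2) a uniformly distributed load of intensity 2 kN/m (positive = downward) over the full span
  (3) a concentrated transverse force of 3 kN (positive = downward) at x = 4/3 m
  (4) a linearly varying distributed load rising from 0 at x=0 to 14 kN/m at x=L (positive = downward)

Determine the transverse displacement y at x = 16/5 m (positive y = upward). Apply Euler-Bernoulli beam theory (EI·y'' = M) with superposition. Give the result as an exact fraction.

y(16/5) = -72818/52734375 m

Load 1 — applied couple M₀=2 kN·m at a=8/5 m (b=L-a=12/5):
  y_1 = (R_Ax³/6 - M_Ax²/2 - M₀(x-a)²/2)/EI  [x>a] with R_A=18/25, M_A=6/25 = ((18/25)·(16/5)³/6 - (6/25)·(16/5)²/2 - 2·((16/5)-(8/5))²/2)/2000 = 28/390625 m
Load 2 — uniform load w=2 kN/m over full span:
  y_2 = -wx²(L-x)²/(24EI) = -2·(16/5)²·(4-(16/5))²/(24·2000) = -64/234375 m
Load 3 — point force P=3 kN at a=4/3 m (b=L-a=8/3):
  y_3 = -Pa²(L-x)²(3bL-(3b+a)(L-x))/(6L³EI)  [x>a] = -3·(4/3)²·(4-(16/5))²·(3·(8/3)·4-(3·(8/3)+(4/3))·(4-(16/5)))/(6·4³·2000) = -46/421875 m
Load 4 — triangular load w₀=14 kN/m (0→w₀ over full span):
  y_4 = -w₀x²(L-x)²(x+2L)/(120LEI) = -14·(16/5)²·(4-(16/5))²·((16/5)+2·4)/(120·4·2000) = -6272/5859375 m
Superposition: y = Σ y_i = -72818/52734375 m ≈ -0.001381 m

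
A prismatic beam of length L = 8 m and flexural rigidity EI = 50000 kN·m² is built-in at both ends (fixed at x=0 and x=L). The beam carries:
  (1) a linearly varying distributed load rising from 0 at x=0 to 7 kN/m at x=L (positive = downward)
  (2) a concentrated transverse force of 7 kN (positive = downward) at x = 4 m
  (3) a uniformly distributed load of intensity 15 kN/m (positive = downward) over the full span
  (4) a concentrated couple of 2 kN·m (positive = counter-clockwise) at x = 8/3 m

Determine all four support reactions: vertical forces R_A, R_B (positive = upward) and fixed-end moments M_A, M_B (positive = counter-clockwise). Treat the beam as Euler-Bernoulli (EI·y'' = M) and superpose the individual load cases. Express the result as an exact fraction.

Load 1 — triangular load w₀=7 kN/m (0→w₀ over full span):
  R_A = 3w₀L/20 = 3·7·8/20 = 42/5 kN
  M_A = w₀L²/30 = 7·8²/30 = 224/15 kN·m
  R_B = 7w₀L/20 = 7·7·8/20 = 98/5 kN
  M_B = -w₀L²/20 = -7·8²/20 = -112/5 kN·m
Load 2 — point force P=7 kN at a=4 m (b=L-a=4):
  R_A = Pb²(3a+b)/L³ = 7·4²·(3·4+4)/8³ = 7/2 kN
  M_A = Pab²/L² = 7·4·4²/8² = 7 kN·m
  R_B = Pa²(a+3b)/L³ = 7·4²·(4+3·4)/8³ = 7/2 kN
  M_B = -Pa²b/L² = -7·4²·4/8² = -7 kN·m
Load 3 — uniform load w=15 kN/m over full span:
  R_A = wL/2 = 15·8/2 = 60 kN
  M_A = wL²/12 = 15·8²/12 = 80 kN·m
  R_B = wL/2 = 15·8/2 = 60 kN
  M_B = -wL²/12 = -15·8²/12 = -80 kN·m
Load 4 — applied couple M₀=2 kN·m at a=8/3 m (b=L-a=16/3):
  R_A = 6M₀ab/L³ = 6·2·(8/3)·(16/3)/8³ = 1/3 kN
  M_A = M₀b(2a-b)/L² = 2·(16/3)·(2·(8/3)-(16/3))/8² = 0 kN·m
  R_B = -6M₀ab/L³ = -6·2·(8/3)·(16/3)/8³ = -1/3 kN
  M_B = M₀a(2b-a)/L² = 2·(8/3)·(2·(16/3)-(8/3))/8² = 2/3 kN·m
Superposition: R_A = 2167/30 kN, M_A = 1529/15 kN·m, R_B = 2483/30 kN, M_B = -1631/15 kN·m

R_A = 2167/30 kN, M_A = 1529/15 kN·m, R_B = 2483/30 kN, M_B = -1631/15 kN·m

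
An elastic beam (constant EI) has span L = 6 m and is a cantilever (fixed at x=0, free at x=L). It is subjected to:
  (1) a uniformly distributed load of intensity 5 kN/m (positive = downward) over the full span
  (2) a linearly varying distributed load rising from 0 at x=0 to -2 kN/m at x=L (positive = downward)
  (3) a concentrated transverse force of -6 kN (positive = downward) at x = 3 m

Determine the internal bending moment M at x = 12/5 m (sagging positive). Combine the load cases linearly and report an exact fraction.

Load 1 — uniform load w=5 kN/m over full span:
  M_1 = -w(L-x)²/2 = -5·(6-(12/5))²/2 = -162/5 kN·m
Load 2 — triangular load w₀=-2 kN/m (0→w₀ over full span):
  M_2 = w₀Lx/2 - w₀L²/3 - w₀x³/(6L) = (-2)·6·(12/5)/2 - (-2)·6²/3 - (-2)·(12/5)³/(6·6) = 1296/125 kN·m
Load 3 — point force P=-6 kN at a=3 m (b=L-a=3):
  M_3 = -P(a-x)  [x≤a] = -(-6)·(3-(12/5)) = 18/5 kN·m
Superposition: M = Σ M_i = -2304/125 kN·m ≈ -18.432000 kN·m

M(12/5) = -2304/125 kN·m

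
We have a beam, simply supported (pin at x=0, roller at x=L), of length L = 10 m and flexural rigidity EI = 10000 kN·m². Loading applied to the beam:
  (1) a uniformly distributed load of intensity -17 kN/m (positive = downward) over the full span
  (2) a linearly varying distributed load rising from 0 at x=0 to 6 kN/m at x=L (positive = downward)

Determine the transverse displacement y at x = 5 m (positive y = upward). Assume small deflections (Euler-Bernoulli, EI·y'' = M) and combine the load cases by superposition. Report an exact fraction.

Load 1 — uniform load w=-17 kN/m over full span:
  y_1 = -wx(L³-2Lx²+x³)/(24EI) = -(-17)·5·(10³-2·10·5²+5³)/(24·10000) = 85/384 m
Load 2 — triangular load w₀=6 kN/m (0→w₀ over full span):
  y_2 = -w₀x(7L⁴-10L²x²+3x⁴)/(360LEI) = -6·5·(7·10⁴-10·10²·5²+3·5⁴)/(360·10·10000) = -5/128 m
Superposition: y = Σ y_i = 35/192 m ≈ 0.182292 m

y(5) = 35/192 m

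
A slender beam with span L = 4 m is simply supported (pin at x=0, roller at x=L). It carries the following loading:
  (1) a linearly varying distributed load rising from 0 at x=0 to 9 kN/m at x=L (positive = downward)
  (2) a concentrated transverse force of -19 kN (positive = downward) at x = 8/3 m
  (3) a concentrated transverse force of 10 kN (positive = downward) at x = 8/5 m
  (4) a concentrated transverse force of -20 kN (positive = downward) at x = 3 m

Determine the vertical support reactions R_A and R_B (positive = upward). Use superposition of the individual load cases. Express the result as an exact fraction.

R_A = 2/3 kN, R_B = -35/3 kN

Load 1 — triangular load w₀=9 kN/m (0→w₀ over full span):
  R_A = w₀L/6 = 9·4/6 = 6 kN
  R_B = w₀L/3 = 9·4/3 = 12 kN
Load 2 — point force P=-19 kN at a=8/3 m (b=L-a=4/3):
  R_A = Pb/L = (-19)·(4/3)/4 = -19/3 kN
  R_B = Pa/L = (-19)·(8/3)/4 = -38/3 kN
Load 3 — point force P=10 kN at a=8/5 m (b=L-a=12/5):
  R_A = Pb/L = 10·(12/5)/4 = 6 kN
  R_B = Pa/L = 10·(8/5)/4 = 4 kN
Load 4 — point force P=-20 kN at a=3 m (b=L-a=1):
  R_A = Pb/L = (-20)·1/4 = -5 kN
  R_B = Pa/L = (-20)·3/4 = -15 kN
Superposition: R_A = 2/3 kN, R_B = -35/3 kN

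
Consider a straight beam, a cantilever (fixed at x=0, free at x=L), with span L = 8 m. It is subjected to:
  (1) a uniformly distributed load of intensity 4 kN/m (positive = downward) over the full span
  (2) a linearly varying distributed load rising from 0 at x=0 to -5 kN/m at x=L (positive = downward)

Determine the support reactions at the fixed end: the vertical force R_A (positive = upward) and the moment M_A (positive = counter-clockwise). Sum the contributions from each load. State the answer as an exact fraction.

Load 1 — uniform load w=4 kN/m over full span:
  R_A = wL = 4·8 = 32 kN
  M_A = wL²/2 = 4·8²/2 = 128 kN·m
Load 2 — triangular load w₀=-5 kN/m (0→w₀ over full span):
  R_A = w₀L/2 = (-5)·8/2 = -20 kN
  M_A = w₀L²/3 = (-5)·8²/3 = -320/3 kN·m
Superposition: R_A = 12 kN, M_A = 64/3 kN·m

R_A = 12 kN, M_A = 64/3 kN·m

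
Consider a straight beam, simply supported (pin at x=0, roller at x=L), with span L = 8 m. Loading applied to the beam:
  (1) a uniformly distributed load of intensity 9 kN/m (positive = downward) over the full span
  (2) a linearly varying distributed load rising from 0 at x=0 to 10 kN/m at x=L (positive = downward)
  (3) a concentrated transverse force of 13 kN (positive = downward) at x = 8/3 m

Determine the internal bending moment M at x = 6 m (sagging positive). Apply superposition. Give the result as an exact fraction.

M(6) = 293/3 kN·m

Load 1 — uniform load w=9 kN/m over full span:
  M_1 = wx(L-x)/2 = 9·6·(8-6)/2 = 54 kN·m
Load 2 — triangular load w₀=10 kN/m (0→w₀ over full span):
  M_2 = w₀Lx/6 - w₀x³/(6L) = 10·8·6/6 - 10·6³/(6·8) = 35 kN·m
Load 3 — point force P=13 kN at a=8/3 m (b=L-a=16/3):
  M_3 = Pa(L-x)/L  [x>a] = 13·(8/3)·(8-6)/8 = 26/3 kN·m
Superposition: M = Σ M_i = 293/3 kN·m ≈ 97.666667 kN·m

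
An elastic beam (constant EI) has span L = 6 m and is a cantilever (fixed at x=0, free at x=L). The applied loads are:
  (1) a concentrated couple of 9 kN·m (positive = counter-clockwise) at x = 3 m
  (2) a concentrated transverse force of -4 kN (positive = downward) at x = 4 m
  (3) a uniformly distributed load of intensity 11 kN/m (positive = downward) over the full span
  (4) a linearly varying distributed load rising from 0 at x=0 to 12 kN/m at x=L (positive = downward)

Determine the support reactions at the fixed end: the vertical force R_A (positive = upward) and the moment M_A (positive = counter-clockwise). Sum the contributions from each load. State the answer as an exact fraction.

R_A = 98 kN, M_A = 317 kN·m

Load 1 — applied couple M₀=9 kN·m at a=3 m (b=L-a=3):
  R_A = 0 kN
  M_A = -M₀ = -9 kN·m
Load 2 — point force P=-4 kN at a=4 m (b=L-a=2):
  R_A = P = (-4) = -4 kN
  M_A = Pa = (-4)·4 = -16 kN·m
Load 3 — uniform load w=11 kN/m over full span:
  R_A = wL = 11·6 = 66 kN
  M_A = wL²/2 = 11·6²/2 = 198 kN·m
Load 4 — triangular load w₀=12 kN/m (0→w₀ over full span):
  R_A = w₀L/2 = 12·6/2 = 36 kN
  M_A = w₀L²/3 = 12·6²/3 = 144 kN·m
Superposition: R_A = 98 kN, M_A = 317 kN·m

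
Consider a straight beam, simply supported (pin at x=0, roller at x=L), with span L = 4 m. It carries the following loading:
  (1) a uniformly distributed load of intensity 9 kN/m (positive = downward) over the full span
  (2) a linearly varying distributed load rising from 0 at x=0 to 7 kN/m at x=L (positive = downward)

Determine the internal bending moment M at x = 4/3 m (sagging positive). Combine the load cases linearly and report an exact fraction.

Load 1 — uniform load w=9 kN/m over full span:
  M_1 = wx(L-x)/2 = 9·(4/3)·(4-(4/3))/2 = 16 kN·m
Load 2 — triangular load w₀=7 kN/m (0→w₀ over full span):
  M_2 = w₀Lx/6 - w₀x³/(6L) = 7·4·(4/3)/6 - 7·(4/3)³/(6·4) = 448/81 kN·m
Superposition: M = Σ M_i = 1744/81 kN·m ≈ 21.530864 kN·m

M(4/3) = 1744/81 kN·m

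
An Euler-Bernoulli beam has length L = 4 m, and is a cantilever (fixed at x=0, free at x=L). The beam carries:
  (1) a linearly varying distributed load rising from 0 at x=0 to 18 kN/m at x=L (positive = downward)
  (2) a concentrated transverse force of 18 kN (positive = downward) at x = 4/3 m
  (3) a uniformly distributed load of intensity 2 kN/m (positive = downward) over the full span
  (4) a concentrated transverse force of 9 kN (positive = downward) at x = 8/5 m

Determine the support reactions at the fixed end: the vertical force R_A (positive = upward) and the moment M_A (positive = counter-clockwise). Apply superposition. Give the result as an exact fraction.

R_A = 71 kN, M_A = 752/5 kN·m

Load 1 — triangular load w₀=18 kN/m (0→w₀ over full span):
  R_A = w₀L/2 = 18·4/2 = 36 kN
  M_A = w₀L²/3 = 18·4²/3 = 96 kN·m
Load 2 — point force P=18 kN at a=4/3 m (b=L-a=8/3):
  R_A = P = 18 kN
  M_A = Pa = 18·(4/3) = 24 kN·m
Load 3 — uniform load w=2 kN/m over full span:
  R_A = wL = 2·4 = 8 kN
  M_A = wL²/2 = 2·4²/2 = 16 kN·m
Load 4 — point force P=9 kN at a=8/5 m (b=L-a=12/5):
  R_A = P = 9 kN
  M_A = Pa = 9·(8/5) = 72/5 kN·m
Superposition: R_A = 71 kN, M_A = 752/5 kN·m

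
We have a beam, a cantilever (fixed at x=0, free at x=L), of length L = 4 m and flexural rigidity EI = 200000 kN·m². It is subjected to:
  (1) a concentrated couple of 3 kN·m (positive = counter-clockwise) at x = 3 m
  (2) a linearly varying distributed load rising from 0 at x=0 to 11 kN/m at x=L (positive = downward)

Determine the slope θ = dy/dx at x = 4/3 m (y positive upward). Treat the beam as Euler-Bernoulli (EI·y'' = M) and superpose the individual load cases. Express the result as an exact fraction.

Load 1 — applied couple M₀=3 kN·m at a=3 m (b=L-a=1):
  θ_1 = M₀x/EI  [x≤a] = 3·(4/3)/200000 = 1/50000 rad
Load 2 — triangular load w₀=11 kN/m (0→w₀ over full span):
  θ_2 = (w₀Lx²/4-w₀L²x/3-w₀x⁴/(24L))/EI = (11·4·(4/3)²/4-11·4²·(4/3)/3-11·(4/3)⁴/(24·4))/200000 = -1793/6075000 rad
Superposition: θ = Σ θ_i = -3343/12150000 rad ≈ -0.000275 rad

θ(4/3) = -3343/12150000 rad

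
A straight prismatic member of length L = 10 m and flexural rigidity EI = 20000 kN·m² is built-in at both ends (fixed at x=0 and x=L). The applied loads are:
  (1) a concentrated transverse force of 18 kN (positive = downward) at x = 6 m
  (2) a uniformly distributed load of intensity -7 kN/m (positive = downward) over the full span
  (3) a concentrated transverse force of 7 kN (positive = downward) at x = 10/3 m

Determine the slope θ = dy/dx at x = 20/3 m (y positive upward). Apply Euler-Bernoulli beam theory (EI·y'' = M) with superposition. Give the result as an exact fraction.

Load 1 — point force P=18 kN at a=6 m (b=L-a=4):
  θ_1 = Pa²(L-x)(2bL-(3b+a)(L-x))/(2L³EI)  [x>a] = 18·6²·(10-(20/3))·(2·4·10-(3·4+6)·(10-(20/3)))/(2·10³·20000) = 27/25000 rad
Load 2 — uniform load w=-7 kN/m over full span:
  θ_2 = -wx(L-x)(L-2x)/(12EI) = -(-7)·(20/3)·(10-(20/3))·(10-2·(20/3))/(12·20000) = -7/3240 rad
Load 3 — point force P=7 kN at a=10/3 m (b=L-a=20/3):
  θ_3 = Pa²(L-x)(2bL-(3b+a)(L-x))/(2L³EI)  [x>a] = 7·(10/3)²·(10-(20/3))·(2·(20/3)·10-(3·(20/3)+(10/3))·(10-(20/3)))/(2·10³·20000) = 7/19440 rad
Superposition: θ = Σ θ_i = -8753/12150000 rad ≈ -0.000720 rad

θ(20/3) = -8753/12150000 rad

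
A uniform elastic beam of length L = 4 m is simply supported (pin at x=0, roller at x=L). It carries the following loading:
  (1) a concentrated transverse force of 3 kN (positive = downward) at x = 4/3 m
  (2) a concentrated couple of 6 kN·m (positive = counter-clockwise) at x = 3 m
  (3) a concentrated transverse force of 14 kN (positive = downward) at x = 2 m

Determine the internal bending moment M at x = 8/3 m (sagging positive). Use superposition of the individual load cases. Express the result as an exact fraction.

M(8/3) = 44/3 kN·m

Load 1 — point force P=3 kN at a=4/3 m (b=L-a=8/3):
  M_1 = Pa(L-x)/L  [x>a] = 3·(4/3)·(4-(8/3))/4 = 4/3 kN·m
Load 2 — applied couple M₀=6 kN·m at a=3 m (b=L-a=1):
  M_2 = M₀x/L  [x≤a] = 6·(8/3)/4 = 4 kN·m
Load 3 — point force P=14 kN at a=2 m (b=L-a=2):
  M_3 = Pa(L-x)/L  [x>a] = 14·2·(4-(8/3))/4 = 28/3 kN·m
Superposition: M = Σ M_i = 44/3 kN·m ≈ 14.666667 kN·m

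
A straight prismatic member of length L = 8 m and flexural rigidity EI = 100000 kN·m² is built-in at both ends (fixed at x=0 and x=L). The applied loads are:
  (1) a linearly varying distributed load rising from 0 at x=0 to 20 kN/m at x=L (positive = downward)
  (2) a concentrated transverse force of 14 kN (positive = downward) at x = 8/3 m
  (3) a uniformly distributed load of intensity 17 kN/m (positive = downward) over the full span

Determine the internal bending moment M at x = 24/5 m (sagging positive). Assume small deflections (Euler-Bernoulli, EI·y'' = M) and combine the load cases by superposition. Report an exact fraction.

M(24/5) = 47024/675 kN·m

Load 1 — triangular load w₀=20 kN/m (0→w₀ over full span):
  M_1 = 3w₀Lx/20 - w₀L²/30 - w₀x³/(6L) = 3·20·8·(24/5)/20 - 20·8²/30 - 20·(24/5)³/(6·8) = 1984/75 kN·m
Load 2 — point force P=14 kN at a=8/3 m (b=L-a=16/3):
  M_2 = Pa²(a+3b)(L-x)/L³ - Pa²b/L²  [x>a] = 14·(8/3)²·((8/3)+3·(16/3))·(8-(24/5))/8³ - 14·(8/3)²·(16/3)/8² = 448/135 kN·m
Load 3 — uniform load w=17 kN/m over full span:
  M_3 = wLx/2 - wL²/12 - wx²/2 = 17·8·(24/5)/2 - 17·8²/12 - 17·(24/5)²/2 = 2992/75 kN·m
Superposition: M = Σ M_i = 47024/675 kN·m ≈ 69.665185 kN·m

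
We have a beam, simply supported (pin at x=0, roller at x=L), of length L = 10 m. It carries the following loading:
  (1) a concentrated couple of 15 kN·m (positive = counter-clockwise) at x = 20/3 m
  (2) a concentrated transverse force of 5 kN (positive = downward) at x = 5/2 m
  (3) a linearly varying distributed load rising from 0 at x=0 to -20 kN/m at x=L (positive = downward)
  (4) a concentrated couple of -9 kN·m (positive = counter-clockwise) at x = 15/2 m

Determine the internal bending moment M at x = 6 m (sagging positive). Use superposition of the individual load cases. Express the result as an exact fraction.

Load 1 — applied couple M₀=15 kN·m at a=20/3 m (b=L-a=10/3):
  M_1 = M₀x/L  [x≤a] = 15·6/10 = 9 kN·m
Load 2 — point force P=5 kN at a=5/2 m (b=L-a=15/2):
  M_2 = Pa(L-x)/L  [x>a] = 5·(5/2)·(10-6)/10 = 5 kN·m
Load 3 — triangular load w₀=-20 kN/m (0→w₀ over full span):
  M_3 = w₀Lx/6 - w₀x³/(6L) = (-20)·10·6/6 - (-20)·6³/(6·10) = -128 kN·m
Load 4 — applied couple M₀=-9 kN·m at a=15/2 m (b=L-a=5/2):
  M_4 = M₀x/L  [x≤a] = (-9)·6/10 = -27/5 kN·m
Superposition: M = Σ M_i = -597/5 kN·m ≈ -119.400000 kN·m

M(6) = -597/5 kN·m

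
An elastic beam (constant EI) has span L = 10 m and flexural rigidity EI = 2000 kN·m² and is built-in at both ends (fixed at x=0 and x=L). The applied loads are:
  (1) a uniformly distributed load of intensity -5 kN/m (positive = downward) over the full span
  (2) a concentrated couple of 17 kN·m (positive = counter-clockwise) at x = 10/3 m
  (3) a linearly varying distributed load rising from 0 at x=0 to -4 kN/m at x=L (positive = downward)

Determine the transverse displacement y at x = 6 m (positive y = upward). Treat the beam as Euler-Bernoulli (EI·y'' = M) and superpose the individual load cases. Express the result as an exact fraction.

Load 1 — uniform load w=-5 kN/m over full span:
  y_1 = -wx²(L-x)²/(24EI) = -(-5)·6²·(10-6)²/(24·2000) = 3/50 m
Load 2 — applied couple M₀=17 kN·m at a=10/3 m (b=L-a=20/3):
  y_2 = (R_Ax³/6 - M_Ax²/2 - M₀(x-a)²/2)/EI  [x>a] with R_A=34/15, M_A=0 = ((34/15)·6³/6 - 0·6²/2 - 17·(6-(10/3))²/2)/2000 = 119/11250 m
Load 3 — triangular load w₀=-4 kN/m (0→w₀ over full span):
  y_3 = -w₀x²(L-x)²(x+2L)/(120LEI) = -(-4)·6²·(10-6)²·(6+2·10)/(120·10·2000) = 78/3125 m
Superposition: y = Σ y_i = 2687/28125 m ≈ 0.095538 m

y(6) = 2687/28125 m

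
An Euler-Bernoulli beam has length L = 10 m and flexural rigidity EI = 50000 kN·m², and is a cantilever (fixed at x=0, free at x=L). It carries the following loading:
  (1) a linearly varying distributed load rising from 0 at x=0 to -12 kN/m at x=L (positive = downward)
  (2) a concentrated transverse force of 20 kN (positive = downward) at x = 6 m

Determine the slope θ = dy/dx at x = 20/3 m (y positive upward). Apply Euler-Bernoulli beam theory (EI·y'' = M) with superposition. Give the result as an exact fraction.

θ(20/3) = 2171/101250 rad

Load 1 — triangular load w₀=-12 kN/m (0→w₀ over full span):
  θ_1 = (w₀Lx²/4-w₀L²x/3-w₀x⁴/(24L))/EI = ((-12)·10·(20/3)²/4-(-12)·10²·(20/3)/3-(-12)·(20/3)⁴/(24·10))/50000 = 58/2025 rad
Load 2 — point force P=20 kN at a=6 m (b=L-a=4):
  θ_2 = -Pa²/(2EI)  [x>a] = -20·6²/(2·50000) = -9/1250 rad
Superposition: θ = Σ θ_i = 2171/101250 rad ≈ 0.021442 rad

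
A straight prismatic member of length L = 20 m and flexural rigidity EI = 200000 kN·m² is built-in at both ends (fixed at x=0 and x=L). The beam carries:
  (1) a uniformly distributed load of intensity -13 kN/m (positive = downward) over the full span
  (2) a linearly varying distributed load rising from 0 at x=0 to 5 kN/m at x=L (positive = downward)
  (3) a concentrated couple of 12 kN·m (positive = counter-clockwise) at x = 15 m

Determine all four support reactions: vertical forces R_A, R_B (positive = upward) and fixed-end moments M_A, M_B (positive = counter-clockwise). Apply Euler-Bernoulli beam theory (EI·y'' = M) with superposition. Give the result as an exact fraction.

Load 1 — uniform load w=-13 kN/m over full span:
  R_A = wL/2 = (-13)·20/2 = -130 kN
  M_A = wL²/12 = (-13)·20²/12 = -1300/3 kN·m
  R_B = wL/2 = (-13)·20/2 = -130 kN
  M_B = -wL²/12 = -(-13)·20²/12 = 1300/3 kN·m
Load 2 — triangular load w₀=5 kN/m (0→w₀ over full span):
  R_A = 3w₀L/20 = 3·5·20/20 = 15 kN
  M_A = w₀L²/30 = 5·20²/30 = 200/3 kN·m
  R_B = 7w₀L/20 = 7·5·20/20 = 35 kN
  M_B = -w₀L²/20 = -5·20²/20 = -100 kN·m
Load 3 — applied couple M₀=12 kN·m at a=15 m (b=L-a=5):
  R_A = 6M₀ab/L³ = 6·12·15·5/20³ = 27/40 kN
  M_A = M₀b(2a-b)/L² = 12·5·(2·15-5)/20² = 15/4 kN·m
  R_B = -6M₀ab/L³ = -6·12·15·5/20³ = -27/40 kN
  M_B = M₀a(2b-a)/L² = 12·15·(2·5-15)/20² = -9/4 kN·m
Superposition: R_A = -4573/40 kN, M_A = -4355/12 kN·m, R_B = -3827/40 kN, M_B = 3973/12 kN·m

R_A = -4573/40 kN, M_A = -4355/12 kN·m, R_B = -3827/40 kN, M_B = 3973/12 kN·m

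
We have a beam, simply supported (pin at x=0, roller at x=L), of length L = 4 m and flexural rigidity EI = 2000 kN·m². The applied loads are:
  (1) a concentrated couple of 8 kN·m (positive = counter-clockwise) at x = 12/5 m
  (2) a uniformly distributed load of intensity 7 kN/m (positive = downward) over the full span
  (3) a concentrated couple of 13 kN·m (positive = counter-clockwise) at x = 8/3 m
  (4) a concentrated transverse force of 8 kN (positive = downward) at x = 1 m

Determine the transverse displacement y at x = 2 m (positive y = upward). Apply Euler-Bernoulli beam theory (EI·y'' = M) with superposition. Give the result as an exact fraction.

Load 1 — applied couple M₀=8 kN·m at a=12/5 m (b=L-a=8/5):
  y_1 = (M₀x³/(6L)+C₁x)/EI  [x≤a] with C₁=M₀(3b²-L²)/(6L)=-208/75 = (8·2³/(6·4)+(-208/75)·2)/2000 = -9/6250 m
Load 2 — uniform load w=7 kN/m over full span:
  y_2 = -wx(L³-2Lx²+x³)/(24EI) = -7·2·(4³-2·4·2²+2³)/(24·2000) = -7/600 m
Load 3 — applied couple M₀=13 kN·m at a=8/3 m (b=L-a=4/3):
  y_3 = (M₀x³/(6L)+C₁x)/EI  [x≤a] with C₁=M₀(3b²-L²)/(6L)=-52/9 = (13·2³/(6·4)+(-52/9)·2)/2000 = -13/3600 m
Load 4 — point force P=8 kN at a=1 m (b=L-a=3):
  y_4 = -Pa(L-x)(2Lx-a²-x²)/(6LEI)  [x>a] = -8·1·(4-2)·(2·4·2-1²-2²)/(6·4·2000) = -11/3000 m
Superposition: y = Σ y_i = -9173/450000 m ≈ -0.020384 m

y(2) = -9173/450000 m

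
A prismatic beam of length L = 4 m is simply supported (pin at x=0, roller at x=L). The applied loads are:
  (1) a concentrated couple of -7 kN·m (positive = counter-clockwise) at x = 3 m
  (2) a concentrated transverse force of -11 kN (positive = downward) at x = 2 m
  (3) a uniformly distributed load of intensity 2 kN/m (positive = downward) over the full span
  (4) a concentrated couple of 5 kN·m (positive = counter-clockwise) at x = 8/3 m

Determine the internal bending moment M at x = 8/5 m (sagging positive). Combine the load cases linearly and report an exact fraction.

M(8/5) = -144/25 kN·m

Load 1 — applied couple M₀=-7 kN·m at a=3 m (b=L-a=1):
  M_1 = M₀x/L  [x≤a] = (-7)·(8/5)/4 = -14/5 kN·m
Load 2 — point force P=-11 kN at a=2 m (b=L-a=2):
  M_2 = Pbx/L  [x≤a] = (-11)·2·(8/5)/4 = -44/5 kN·m
Load 3 — uniform load w=2 kN/m over full span:
  M_3 = wx(L-x)/2 = 2·(8/5)·(4-(8/5))/2 = 96/25 kN·m
Load 4 — applied couple M₀=5 kN·m at a=8/3 m (b=L-a=4/3):
  M_4 = M₀x/L  [x≤a] = 5·(8/5)/4 = 2 kN·m
Superposition: M = Σ M_i = -144/25 kN·m ≈ -5.760000 kN·m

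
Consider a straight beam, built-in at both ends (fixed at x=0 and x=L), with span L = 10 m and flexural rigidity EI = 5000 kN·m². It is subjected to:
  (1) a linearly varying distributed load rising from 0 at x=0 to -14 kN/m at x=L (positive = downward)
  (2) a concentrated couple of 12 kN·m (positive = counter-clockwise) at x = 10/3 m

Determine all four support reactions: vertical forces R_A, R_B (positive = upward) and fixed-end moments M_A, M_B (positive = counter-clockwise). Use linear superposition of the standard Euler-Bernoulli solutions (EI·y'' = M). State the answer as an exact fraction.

R_A = -97/5 kN, M_A = -140/3 kN·m, R_B = -253/5 kN, M_B = 74 kN·m

Load 1 — triangular load w₀=-14 kN/m (0→w₀ over full span):
  R_A = 3w₀L/20 = 3·(-14)·10/20 = -21 kN
  M_A = w₀L²/30 = (-14)·10²/30 = -140/3 kN·m
  R_B = 7w₀L/20 = 7·(-14)·10/20 = -49 kN
  M_B = -w₀L²/20 = -(-14)·10²/20 = 70 kN·m
Load 2 — applied couple M₀=12 kN·m at a=10/3 m (b=L-a=20/3):
  R_A = 6M₀ab/L³ = 6·12·(10/3)·(20/3)/10³ = 8/5 kN
  M_A = M₀b(2a-b)/L² = 12·(20/3)·(2·(10/3)-(20/3))/10² = 0 kN·m
  R_B = -6M₀ab/L³ = -6·12·(10/3)·(20/3)/10³ = -8/5 kN
  M_B = M₀a(2b-a)/L² = 12·(10/3)·(2·(20/3)-(10/3))/10² = 4 kN·m
Superposition: R_A = -97/5 kN, M_A = -140/3 kN·m, R_B = -253/5 kN, M_B = 74 kN·m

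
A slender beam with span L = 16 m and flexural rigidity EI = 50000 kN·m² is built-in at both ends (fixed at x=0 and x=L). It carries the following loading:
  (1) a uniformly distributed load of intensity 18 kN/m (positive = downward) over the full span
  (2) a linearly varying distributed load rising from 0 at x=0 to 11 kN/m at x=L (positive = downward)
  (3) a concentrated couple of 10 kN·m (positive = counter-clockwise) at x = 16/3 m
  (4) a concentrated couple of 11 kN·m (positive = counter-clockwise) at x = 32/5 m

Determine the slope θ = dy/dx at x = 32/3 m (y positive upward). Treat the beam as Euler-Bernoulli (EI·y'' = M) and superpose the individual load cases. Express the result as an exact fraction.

θ(32/3) = 218048/18984375 rad

Load 1 — uniform load w=18 kN/m over full span:
  θ_1 = -wx(L-x)(L-2x)/(12EI) = -18·(32/3)·(16-(32/3))·(16-2·(32/3))/(12·50000) = 256/28125 rad
Load 2 — triangular load w₀=11 kN/m (0→w₀ over full span):
  θ_2 = -w₀(2x(L-x)(L-2x)(x+2L)+x²(L-x)²)/(120LEI) = -11·(2·(32/3)·(16-(32/3))·(16-2·(32/3))·((32/3)+2·16)+(32/3)²·(16-(32/3))²)/(120·16·50000) = 9856/3796875 rad
Load 3 — applied couple M₀=10 kN·m at a=16/3 m (b=L-a=32/3):
  θ_3 = (R_Ax²/2 - M_Ax - M₀(x-a))/EI  [x>a] with R_A=5/6, M_A=0 = ((5/6)·(32/3)²/2 - 0·(32/3) - 10·((32/3)-(16/3)))/50000 = -2/16875 rad
Load 4 — applied couple M₀=11 kN·m at a=32/5 m (b=L-a=48/5):
  θ_4 = (R_Ax²/2 - M_Ax - M₀(x-a))/EI  [x>a] with R_A=99/100, M_A=33/25 = ((99/100)·(32/3)²/2 - (33/25)·(32/3) - 11·((32/3)-(32/5)))/50000 = -22/234375 rad
Superposition: θ = Σ θ_i = 218048/18984375 rad ≈ 0.011486 rad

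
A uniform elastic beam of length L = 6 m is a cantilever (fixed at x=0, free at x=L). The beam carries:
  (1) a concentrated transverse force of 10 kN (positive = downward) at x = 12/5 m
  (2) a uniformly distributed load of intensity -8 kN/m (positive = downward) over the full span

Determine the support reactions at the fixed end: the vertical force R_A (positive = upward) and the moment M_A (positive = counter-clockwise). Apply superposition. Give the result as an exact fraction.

R_A = -38 kN, M_A = -120 kN·m

Load 1 — point force P=10 kN at a=12/5 m (b=L-a=18/5):
  R_A = P = 10 kN
  M_A = Pa = 10·(12/5) = 24 kN·m
Load 2 — uniform load w=-8 kN/m over full span:
  R_A = wL = (-8)·6 = -48 kN
  M_A = wL²/2 = (-8)·6²/2 = -144 kN·m
Superposition: R_A = -38 kN, M_A = -120 kN·m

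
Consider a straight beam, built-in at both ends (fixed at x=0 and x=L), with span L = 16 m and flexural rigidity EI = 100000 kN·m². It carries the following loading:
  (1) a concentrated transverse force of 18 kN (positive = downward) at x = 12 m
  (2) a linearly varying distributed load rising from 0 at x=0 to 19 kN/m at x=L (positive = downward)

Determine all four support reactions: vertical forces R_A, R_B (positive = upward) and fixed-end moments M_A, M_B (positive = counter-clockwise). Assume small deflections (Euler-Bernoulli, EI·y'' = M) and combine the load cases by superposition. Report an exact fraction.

R_A = 3873/80 kN, M_A = 5269/30 kN·m, R_B = 9727/80 kN, M_B = -2837/10 kN·m

Load 1 — point force P=18 kN at a=12 m (b=L-a=4):
  R_A = Pb²(3a+b)/L³ = 18·4²·(3·12+4)/16³ = 45/16 kN
  M_A = Pab²/L² = 18·12·4²/16² = 27/2 kN·m
  R_B = Pa²(a+3b)/L³ = 18·12²·(12+3·4)/16³ = 243/16 kN
  M_B = -Pa²b/L² = -18·12²·4/16² = -81/2 kN·m
Load 2 — triangular load w₀=19 kN/m (0→w₀ over full span):
  R_A = 3w₀L/20 = 3·19·16/20 = 228/5 kN
  M_A = w₀L²/30 = 19·16²/30 = 2432/15 kN·m
  R_B = 7w₀L/20 = 7·19·16/20 = 532/5 kN
  M_B = -w₀L²/20 = -19·16²/20 = -1216/5 kN·m
Superposition: R_A = 3873/80 kN, M_A = 5269/30 kN·m, R_B = 9727/80 kN, M_B = -2837/10 kN·m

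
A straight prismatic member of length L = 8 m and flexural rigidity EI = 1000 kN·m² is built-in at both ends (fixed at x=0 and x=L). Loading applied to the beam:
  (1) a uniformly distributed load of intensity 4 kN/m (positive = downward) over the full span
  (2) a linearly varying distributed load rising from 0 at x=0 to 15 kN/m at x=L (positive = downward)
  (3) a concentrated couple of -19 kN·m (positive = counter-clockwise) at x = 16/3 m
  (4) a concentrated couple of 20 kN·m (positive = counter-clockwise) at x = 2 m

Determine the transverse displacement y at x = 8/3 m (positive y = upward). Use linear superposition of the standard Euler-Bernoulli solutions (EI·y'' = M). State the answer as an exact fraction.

Load 1 — uniform load w=4 kN/m over full span:
  y_1 = -wx²(L-x)²/(24EI) = -4·(8/3)²·(8-(8/3))²/(24·1000) = -1024/30375 m
Load 2 — triangular load w₀=15 kN/m (0→w₀ over full span):
  y_2 = -w₀x²(L-x)²(x+2L)/(120LEI) = -15·(8/3)²·(8-(8/3))²·((8/3)+2·8)/(120·8·1000) = -1792/30375 m
Load 3 — applied couple M₀=-19 kN·m at a=16/3 m (b=L-a=8/3):
  y_3 = (R_Ax³/6 - M_Ax²/2)/EI  [x≤a] with R_A=-19/6, M_A=-19/3 = ((-19/6)·(8/3)³/6 - (-19/3)·(8/3)²/2)/1000 = 76/6075 m
Load 4 — applied couple M₀=20 kN·m at a=2 m (b=L-a=6):
  y_4 = (R_Ax³/6 - M_Ax²/2 - M₀(x-a)²/2)/EI  [x>a] with R_A=45/16, M_A=-15/4 = ((45/16)·(8/3)³/6 - (-15/4)·(8/3)²/2 - 20·((8/3)-2)²/2)/1000 = 4/225 m
Superposition: y = Σ y_i = -632/10125 m ≈ -0.062420 m

y(8/3) = -632/10125 m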